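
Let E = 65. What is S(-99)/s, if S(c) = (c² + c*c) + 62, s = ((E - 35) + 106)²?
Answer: 1229/1156 ≈ 1.0631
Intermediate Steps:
s = 18496 (s = ((65 - 35) + 106)² = (30 + 106)² = 136² = 18496)
S(c) = 62 + 2*c² (S(c) = (c² + c²) + 62 = 2*c² + 62 = 62 + 2*c²)
S(-99)/s = (62 + 2*(-99)²)/18496 = (62 + 2*9801)*(1/18496) = (62 + 19602)*(1/18496) = 19664*(1/18496) = 1229/1156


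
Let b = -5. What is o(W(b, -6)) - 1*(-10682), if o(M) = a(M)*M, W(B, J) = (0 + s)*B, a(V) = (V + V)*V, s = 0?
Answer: 10682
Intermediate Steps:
a(V) = 2*V² (a(V) = (2*V)*V = 2*V²)
W(B, J) = 0 (W(B, J) = (0 + 0)*B = 0*B = 0)
o(M) = 2*M³ (o(M) = (2*M²)*M = 2*M³)
o(W(b, -6)) - 1*(-10682) = 2*0³ - 1*(-10682) = 2*0 + 10682 = 0 + 10682 = 10682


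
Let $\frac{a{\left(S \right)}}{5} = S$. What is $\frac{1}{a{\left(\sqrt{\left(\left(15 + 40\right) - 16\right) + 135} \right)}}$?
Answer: $\frac{\sqrt{174}}{870} \approx 0.015162$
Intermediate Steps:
$a{\left(S \right)} = 5 S$
$\frac{1}{a{\left(\sqrt{\left(\left(15 + 40\right) - 16\right) + 135} \right)}} = \frac{1}{5 \sqrt{\left(\left(15 + 40\right) - 16\right) + 135}} = \frac{1}{5 \sqrt{\left(55 - 16\right) + 135}} = \frac{1}{5 \sqrt{39 + 135}} = \frac{1}{5 \sqrt{174}} = \frac{\sqrt{174}}{870}$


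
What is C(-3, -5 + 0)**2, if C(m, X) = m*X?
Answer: 225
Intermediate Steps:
C(m, X) = X*m
C(-3, -5 + 0)**2 = ((-5 + 0)*(-3))**2 = (-5*(-3))**2 = 15**2 = 225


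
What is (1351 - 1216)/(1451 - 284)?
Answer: 45/389 ≈ 0.11568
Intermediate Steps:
(1351 - 1216)/(1451 - 284) = 135/1167 = 135*(1/1167) = 45/389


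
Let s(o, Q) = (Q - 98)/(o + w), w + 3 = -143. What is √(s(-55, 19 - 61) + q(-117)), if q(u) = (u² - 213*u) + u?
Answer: √1555183833/201 ≈ 196.20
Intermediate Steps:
w = -146 (w = -3 - 143 = -146)
s(o, Q) = (-98 + Q)/(-146 + o) (s(o, Q) = (Q - 98)/(o - 146) = (-98 + Q)/(-146 + o))
q(u) = u² - 212*u
√(s(-55, 19 - 61) + q(-117)) = √((-98 + (19 - 61))/(-146 - 55) - 117*(-212 - 117)) = √((-98 - 42)/(-201) - 117*(-329)) = √(-1/201*(-140) + 38493) = √(140/201 + 38493) = √(7737233/201) = √1555183833/201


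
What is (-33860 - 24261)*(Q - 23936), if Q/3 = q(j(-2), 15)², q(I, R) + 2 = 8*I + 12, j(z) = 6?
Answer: 804627124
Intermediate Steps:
q(I, R) = 10 + 8*I (q(I, R) = -2 + (8*I + 12) = -2 + (12 + 8*I) = 10 + 8*I)
Q = 10092 (Q = 3*(10 + 8*6)² = 3*(10 + 48)² = 3*58² = 3*3364 = 10092)
(-33860 - 24261)*(Q - 23936) = (-33860 - 24261)*(10092 - 23936) = -58121*(-13844) = 804627124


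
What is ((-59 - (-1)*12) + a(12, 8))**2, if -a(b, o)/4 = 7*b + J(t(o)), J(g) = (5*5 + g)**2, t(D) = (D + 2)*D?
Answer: 1978737289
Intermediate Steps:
t(D) = D*(2 + D) (t(D) = (2 + D)*D = D*(2 + D))
J(g) = (25 + g)**2
a(b, o) = -28*b - 4*(25 + o*(2 + o))**2 (a(b, o) = -4*(7*b + (25 + o*(2 + o))**2) = -4*((25 + o*(2 + o))**2 + 7*b) = -28*b - 4*(25 + o*(2 + o))**2)
((-59 - (-1)*12) + a(12, 8))**2 = ((-59 - (-1)*12) + (-28*12 - 4*(25 + 8*(2 + 8))**2))**2 = ((-59 - 1*(-12)) + (-336 - 4*(25 + 8*10)**2))**2 = ((-59 + 12) + (-336 - 4*(25 + 80)**2))**2 = (-47 + (-336 - 4*105**2))**2 = (-47 + (-336 - 4*11025))**2 = (-47 + (-336 - 44100))**2 = (-47 - 44436)**2 = (-44483)**2 = 1978737289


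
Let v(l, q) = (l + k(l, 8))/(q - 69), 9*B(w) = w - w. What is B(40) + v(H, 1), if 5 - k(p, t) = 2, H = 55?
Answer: -29/34 ≈ -0.85294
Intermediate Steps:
k(p, t) = 3 (k(p, t) = 5 - 1*2 = 5 - 2 = 3)
B(w) = 0 (B(w) = (w - w)/9 = (1/9)*0 = 0)
v(l, q) = (3 + l)/(-69 + q) (v(l, q) = (l + 3)/(q - 69) = (3 + l)/(-69 + q))
B(40) + v(H, 1) = 0 + (3 + 55)/(-69 + 1) = 0 + 58/(-68) = 0 - 1/68*58 = 0 - 29/34 = -29/34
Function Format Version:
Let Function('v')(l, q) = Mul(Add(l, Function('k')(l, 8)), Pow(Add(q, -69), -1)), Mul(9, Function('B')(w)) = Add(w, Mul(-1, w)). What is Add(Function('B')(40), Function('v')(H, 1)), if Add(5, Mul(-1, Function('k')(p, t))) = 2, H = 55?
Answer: Rational(-29, 34) ≈ -0.85294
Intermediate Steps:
Function('k')(p, t) = 3 (Function('k')(p, t) = Add(5, Mul(-1, 2)) = Add(5, -2) = 3)
Function('B')(w) = 0 (Function('B')(w) = Mul(Rational(1, 9), Add(w, Mul(-1, w))) = Mul(Rational(1, 9), 0) = 0)
Function('v')(l, q) = Mul(Pow(Add(-69, q), -1), Add(3, l)) (Function('v')(l, q) = Mul(Add(l, 3), Pow(Add(q, -69), -1)) = Mul(Add(3, l), Pow(Add(-69, q), -1)) = Mul(Pow(Add(-69, q), -1), Add(3, l)))
Add(Function('B')(40), Function('v')(H, 1)) = Add(0, Mul(Pow(Add(-69, 1), -1), Add(3, 55))) = Add(0, Mul(Pow(-68, -1), 58)) = Add(0, Mul(Rational(-1, 68), 58)) = Add(0, Rational(-29, 34)) = Rational(-29, 34)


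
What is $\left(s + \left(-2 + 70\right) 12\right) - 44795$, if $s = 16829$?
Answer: $-27150$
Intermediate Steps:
$\left(s + \left(-2 + 70\right) 12\right) - 44795 = \left(16829 + \left(-2 + 70\right) 12\right) - 44795 = \left(16829 + 68 \cdot 12\right) - 44795 = \left(16829 + 816\right) - 44795 = 17645 - 44795 = -27150$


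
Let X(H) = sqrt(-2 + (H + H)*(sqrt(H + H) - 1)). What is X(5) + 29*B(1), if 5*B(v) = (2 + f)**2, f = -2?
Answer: sqrt(-12 + 10*sqrt(10)) ≈ 4.4298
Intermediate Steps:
B(v) = 0 (B(v) = (2 - 2)**2/5 = (1/5)*0**2 = (1/5)*0 = 0)
X(H) = sqrt(-2 + 2*H*(-1 + sqrt(2)*sqrt(H))) (X(H) = sqrt(-2 + (2*H)*(sqrt(2*H) - 1)) = sqrt(-2 + (2*H)*(sqrt(2)*sqrt(H) - 1)) = sqrt(-2 + (2*H)*(-1 + sqrt(2)*sqrt(H))) = sqrt(-2 + 2*H*(-1 + sqrt(2)*sqrt(H))))
X(5) + 29*B(1) = sqrt(-2 - 2*5 + 2*sqrt(2)*5**(3/2)) + 29*0 = sqrt(-2 - 10 + 2*sqrt(2)*(5*sqrt(5))) + 0 = sqrt(-2 - 10 + 10*sqrt(10)) + 0 = sqrt(-12 + 10*sqrt(10)) + 0 = sqrt(-12 + 10*sqrt(10))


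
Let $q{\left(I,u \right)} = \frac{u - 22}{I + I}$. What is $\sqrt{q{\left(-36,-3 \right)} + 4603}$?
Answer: $\frac{\sqrt{662882}}{12} \approx 67.848$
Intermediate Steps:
$q{\left(I,u \right)} = \frac{-22 + u}{2 I}$
$\sqrt{q{\left(-36,-3 \right)} + 4603} = \sqrt{\frac{-22 - 3}{2 \left(-36\right)} + 4603} = \sqrt{\frac{1}{2} \left(- \frac{1}{36}\right) \left(-25\right) + 4603} = \sqrt{\frac{25}{72} + 4603} = \sqrt{\frac{331441}{72}} = \frac{\sqrt{662882}}{12}$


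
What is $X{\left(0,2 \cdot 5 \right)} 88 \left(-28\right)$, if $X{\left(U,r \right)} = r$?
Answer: $-24640$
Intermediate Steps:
$X{\left(0,2 \cdot 5 \right)} 88 \left(-28\right) = 2 \cdot 5 \cdot 88 \left(-28\right) = 10 \cdot 88 \left(-28\right) = 880 \left(-28\right) = -24640$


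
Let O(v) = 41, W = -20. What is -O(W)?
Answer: -41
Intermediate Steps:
-O(W) = -1*41 = -41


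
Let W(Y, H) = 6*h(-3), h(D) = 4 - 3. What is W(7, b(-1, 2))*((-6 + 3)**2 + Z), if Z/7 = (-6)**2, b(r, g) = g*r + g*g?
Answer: 1566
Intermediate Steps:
b(r, g) = g**2 + g*r (b(r, g) = g*r + g**2 = g**2 + g*r)
h(D) = 1
W(Y, H) = 6 (W(Y, H) = 6*1 = 6)
Z = 252 (Z = 7*(-6)**2 = 7*36 = 252)
W(7, b(-1, 2))*((-6 + 3)**2 + Z) = 6*((-6 + 3)**2 + 252) = 6*((-3)**2 + 252) = 6*(9 + 252) = 6*261 = 1566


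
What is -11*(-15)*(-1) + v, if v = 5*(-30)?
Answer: -315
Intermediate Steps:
v = -150
-11*(-15)*(-1) + v = -11*(-15)*(-1) - 150 = 165*(-1) - 150 = -165 - 150 = -315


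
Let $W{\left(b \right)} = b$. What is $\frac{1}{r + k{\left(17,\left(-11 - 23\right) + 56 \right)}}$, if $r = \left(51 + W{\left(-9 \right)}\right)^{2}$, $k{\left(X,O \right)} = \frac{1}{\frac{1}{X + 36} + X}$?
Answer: $\frac{902}{1591181} \approx 0.00056687$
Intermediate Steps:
$k{\left(X,O \right)} = \frac{1}{X + \frac{1}{36 + X}}$ ($k{\left(X,O \right)} = \frac{1}{\frac{1}{36 + X} + X} = \frac{1}{X + \frac{1}{36 + X}}$)
$r = 1764$ ($r = \left(51 - 9\right)^{2} = 42^{2} = 1764$)
$\frac{1}{r + k{\left(17,\left(-11 - 23\right) + 56 \right)}} = \frac{1}{1764 + \frac{36 + 17}{1 + 17^{2} + 36 \cdot 17}} = \frac{1}{1764 + \frac{1}{1 + 289 + 612} \cdot 53} = \frac{1}{1764 + \frac{1}{902} \cdot 53} = \frac{1}{1764 + \frac{53}{902}} = \frac{1}{\frac{1591181}{902}} = \frac{902}{1591181}$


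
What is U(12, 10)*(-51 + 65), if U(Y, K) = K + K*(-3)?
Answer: -280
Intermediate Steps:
U(Y, K) = -2*K (U(Y, K) = K - 3*K = -2*K)
U(12, 10)*(-51 + 65) = (-2*10)*(-51 + 65) = -20*14 = -280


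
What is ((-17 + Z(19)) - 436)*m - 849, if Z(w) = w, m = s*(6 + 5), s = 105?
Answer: -502119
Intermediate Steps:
m = 1155 (m = 105*(6 + 5) = 105*11 = 1155)
((-17 + Z(19)) - 436)*m - 849 = ((-17 + 19) - 436)*1155 - 849 = (2 - 436)*1155 - 849 = -434*1155 - 849 = -501270 - 849 = -502119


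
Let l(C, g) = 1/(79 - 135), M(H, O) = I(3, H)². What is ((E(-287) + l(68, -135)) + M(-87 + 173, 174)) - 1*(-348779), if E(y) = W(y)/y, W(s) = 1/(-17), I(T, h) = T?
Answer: 13613892527/39032 ≈ 3.4879e+5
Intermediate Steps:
W(s) = -1/17
M(H, O) = 9 (M(H, O) = 3² = 9)
E(y) = -1/(17*y)
l(C, g) = -1/56 (l(C, g) = 1/(-56) = -1/56)
((E(-287) + l(68, -135)) + M(-87 + 173, 174)) - 1*(-348779) = ((-1/17/(-287) - 1/56) + 9) - 1*(-348779) = ((-1/17*(-1/287) - 1/56) + 9) + 348779 = ((1/4879 - 1/56) + 9) + 348779 = (-689/39032 + 9) + 348779 = 350599/39032 + 348779 = 13613892527/39032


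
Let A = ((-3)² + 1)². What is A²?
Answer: 10000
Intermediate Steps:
A = 100 (A = (9 + 1)² = 10² = 100)
A² = 100² = 10000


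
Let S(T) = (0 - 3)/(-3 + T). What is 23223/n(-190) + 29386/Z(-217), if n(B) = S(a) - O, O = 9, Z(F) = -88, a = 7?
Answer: -1553425/572 ≈ -2715.8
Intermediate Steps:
S(T) = -3/(-3 + T)
n(B) = -39/4 (n(B) = -3/(-3 + 7) - 1*9 = -3/4 - 9 = -3*¼ - 9 = -¾ - 9 = -39/4)
23223/n(-190) + 29386/Z(-217) = 23223/(-39/4) + 29386/(-88) = 23223*(-4/39) + 29386*(-1/88) = -30964/13 - 14693/44 = -1553425/572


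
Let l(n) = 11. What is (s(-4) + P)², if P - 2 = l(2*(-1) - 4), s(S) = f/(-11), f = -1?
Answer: 20736/121 ≈ 171.37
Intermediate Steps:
s(S) = 1/11 (s(S) = -1/(-11) = -1*(-1/11) = 1/11)
P = 13 (P = 2 + 11 = 13)
(s(-4) + P)² = (1/11 + 13)² = (144/11)² = 20736/121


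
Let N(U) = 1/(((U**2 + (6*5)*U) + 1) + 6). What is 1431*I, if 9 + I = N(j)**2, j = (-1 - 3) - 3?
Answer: -305436933/23716 ≈ -12879.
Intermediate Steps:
j = -7 (j = -4 - 3 = -7)
N(U) = 1/(7 + U**2 + 30*U) (N(U) = 1/(((U**2 + 30*U) + 1) + 6) = 1/((1 + U**2 + 30*U) + 6) = 1/(7 + U**2 + 30*U))
I = -213443/23716 (I = -9 + (1/(7 + (-7)**2 + 30*(-7)))**2 = -9 + (1/(7 + 49 - 210))**2 = -9 + (1/(-154))**2 = -9 + (-1/154)**2 = -9 + 1/23716 = -213443/23716 ≈ -9.0000)
1431*I = 1431*(-213443/23716) = -305436933/23716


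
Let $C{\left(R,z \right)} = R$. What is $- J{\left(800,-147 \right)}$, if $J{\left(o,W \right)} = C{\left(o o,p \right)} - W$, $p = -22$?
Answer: $-640147$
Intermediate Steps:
$J{\left(o,W \right)} = o^{2} - W$ ($J{\left(o,W \right)} = o o - W = o^{2} - W$)
$- J{\left(800,-147 \right)} = - (800^{2} - -147) = - (640000 + 147) = \left(-1\right) 640147 = -640147$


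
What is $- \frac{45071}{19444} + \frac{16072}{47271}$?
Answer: $- \frac{259721039}{131305332} \approx -1.978$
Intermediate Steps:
$- \frac{45071}{19444} + \frac{16072}{47271} = \left(-45071\right) \frac{1}{19444} + 16072 \cdot \frac{1}{47271} = - \frac{45071}{19444} + \frac{2296}{6753} = - \frac{259721039}{131305332}$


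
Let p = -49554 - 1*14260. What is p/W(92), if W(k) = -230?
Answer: 31907/115 ≈ 277.45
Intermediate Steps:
p = -63814 (p = -49554 - 14260 = -63814)
p/W(92) = -63814/(-230) = -63814*(-1/230) = 31907/115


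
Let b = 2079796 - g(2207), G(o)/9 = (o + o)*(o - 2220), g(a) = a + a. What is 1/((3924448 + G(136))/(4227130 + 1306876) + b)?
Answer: 2767003/5742587631554 ≈ 4.8184e-7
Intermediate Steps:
g(a) = 2*a
G(o) = 18*o*(-2220 + o) (G(o) = 9*((o + o)*(o - 2220)) = 9*((2*o)*(-2220 + o)) = 9*(2*o*(-2220 + o)) = 18*o*(-2220 + o))
b = 2075382 (b = 2079796 - 2*2207 = 2079796 - 1*4414 = 2079796 - 4414 = 2075382)
1/((3924448 + G(136))/(4227130 + 1306876) + b) = 1/((3924448 + 18*136*(-2220 + 136))/(4227130 + 1306876) + 2075382) = 1/((3924448 + 18*136*(-2084))/5534006 + 2075382) = 1/((3924448 - 5101632)*(1/5534006) + 2075382) = 1/(-1177184*1/5534006 + 2075382) = 1/(-588592/2767003 + 2075382) = 1/(5742587631554/2767003) = 2767003/5742587631554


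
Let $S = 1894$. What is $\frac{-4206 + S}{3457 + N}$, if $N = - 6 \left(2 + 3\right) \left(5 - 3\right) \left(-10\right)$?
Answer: $- \frac{2312}{4057} \approx -0.56988$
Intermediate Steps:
$N = 600$ ($N = - 6 \cdot 5 \cdot 2 \left(-10\right) = \left(-6\right) 10 \left(-10\right) = \left(-60\right) \left(-10\right) = 600$)
$\frac{-4206 + S}{3457 + N} = \frac{-4206 + 1894}{3457 + 600} = - \frac{2312}{4057}$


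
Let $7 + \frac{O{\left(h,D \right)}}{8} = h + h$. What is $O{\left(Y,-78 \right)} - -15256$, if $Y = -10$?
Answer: $15040$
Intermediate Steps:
$O{\left(h,D \right)} = -56 + 16 h$ ($O{\left(h,D \right)} = -56 + 8 \left(h + h\right) = -56 + 8 \cdot 2 h = -56 + 16 h$)
$O{\left(Y,-78 \right)} - -15256 = \left(-56 + 16 \left(-10\right)\right) - -15256 = \left(-56 - 160\right) + 15256 = -216 + 15256 = 15040$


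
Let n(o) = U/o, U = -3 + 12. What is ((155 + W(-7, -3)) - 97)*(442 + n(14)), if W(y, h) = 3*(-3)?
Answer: 43379/2 ≈ 21690.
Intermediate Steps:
U = 9
W(y, h) = -9
n(o) = 9/o
((155 + W(-7, -3)) - 97)*(442 + n(14)) = ((155 - 9) - 97)*(442 + 9/14) = (146 - 97)*(442 + 9*(1/14)) = 49*(442 + 9/14) = 49*(6197/14) = 43379/2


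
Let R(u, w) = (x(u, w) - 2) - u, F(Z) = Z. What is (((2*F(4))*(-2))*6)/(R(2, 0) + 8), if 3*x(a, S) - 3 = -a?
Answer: -288/13 ≈ -22.154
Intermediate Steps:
x(a, S) = 1 - a/3 (x(a, S) = 1 + (-a)/3 = 1 - a/3)
R(u, w) = -1 - 4*u/3 (R(u, w) = ((1 - u/3) - 2) - u = (-1 - u/3) - u = -1 - 4*u/3)
(((2*F(4))*(-2))*6)/(R(2, 0) + 8) = (((2*4)*(-2))*6)/((-1 - 4/3*2) + 8) = ((8*(-2))*6)/((-1 - 8/3) + 8) = (-16*6)/(-11/3 + 8) = -96/13/3 = -96*3/13 = -288/13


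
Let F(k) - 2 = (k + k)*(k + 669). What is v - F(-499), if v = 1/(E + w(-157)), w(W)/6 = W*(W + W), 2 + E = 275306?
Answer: 96890326537/571092 ≈ 1.6966e+5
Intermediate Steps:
E = 275304 (E = -2 + 275306 = 275304)
w(W) = 12*W² (w(W) = 6*(W*(W + W)) = 6*(W*(2*W)) = 6*(2*W²) = 12*W²)
v = 1/571092 (v = 1/(275304 + 12*(-157)²) = 1/(275304 + 12*24649) = 1/(275304 + 295788) = 1/571092 ≈ 1.7510e-6)
F(k) = 2 + 2*k*(669 + k) (F(k) = 2 + (k + k)*(k + 669) = 2 + (2*k)*(669 + k) = 2 + 2*k*(669 + k))
v - F(-499) = 1/571092 - (2 + 2*(-499)² + 1338*(-499)) = 1/571092 - (2 + 2*249001 - 667662) = 1/571092 - (2 + 498002 - 667662) = 1/571092 - 1*(-169658) = 1/571092 + 169658 = 96890326537/571092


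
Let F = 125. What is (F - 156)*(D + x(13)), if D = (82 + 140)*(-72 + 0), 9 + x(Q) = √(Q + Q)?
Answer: 495783 - 31*√26 ≈ 4.9563e+5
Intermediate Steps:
x(Q) = -9 + √2*√Q (x(Q) = -9 + √(Q + Q) = -9 + √(2*Q) = -9 + √2*√Q)
D = -15984 (D = 222*(-72) = -15984)
(F - 156)*(D + x(13)) = (125 - 156)*(-15984 + (-9 + √2*√13)) = -31*(-15984 + (-9 + √26)) = -31*(-15993 + √26) = 495783 - 31*√26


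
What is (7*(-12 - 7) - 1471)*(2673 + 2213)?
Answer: -7837144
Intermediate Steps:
(7*(-12 - 7) - 1471)*(2673 + 2213) = (7*(-19) - 1471)*4886 = (-133 - 1471)*4886 = -1604*4886 = -7837144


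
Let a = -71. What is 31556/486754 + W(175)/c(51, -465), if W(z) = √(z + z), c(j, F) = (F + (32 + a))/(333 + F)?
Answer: 15778/243377 + 55*√14/42 ≈ 4.9646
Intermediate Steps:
c(j, F) = (-39 + F)/(333 + F) (c(j, F) = (F + (32 - 71))/(333 + F) = (F - 39)/(333 + F) = (-39 + F)/(333 + F))
W(z) = √2*√z (W(z) = √(2*z) = √2*√z)
31556/486754 + W(175)/c(51, -465) = 31556/486754 + (√2*√175)/(((-39 - 465)/(333 - 465))) = 31556*(1/486754) + (√2*(5*√7))/((-504/(-132))) = 15778/243377 + (5*√14)/((-1/132*(-504))) = 15778/243377 + (5*√14)/(42/11) = 15778/243377 + (5*√14)*(11/42) = 15778/243377 + 55*√14/42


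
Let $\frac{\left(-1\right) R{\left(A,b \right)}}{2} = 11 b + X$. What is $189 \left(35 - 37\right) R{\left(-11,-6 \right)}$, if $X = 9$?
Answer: $-43092$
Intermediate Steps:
$R{\left(A,b \right)} = -18 - 22 b$ ($R{\left(A,b \right)} = - 2 \left(11 b + 9\right) = - 2 \left(9 + 11 b\right) = -18 - 22 b$)
$189 \left(35 - 37\right) R{\left(-11,-6 \right)} = 189 \left(35 - 37\right) \left(-18 - -132\right) = 189 \left(35 - 37\right) \left(-18 + 132\right) = 189 \left(-2\right) 114 = \left(-378\right) 114 = -43092$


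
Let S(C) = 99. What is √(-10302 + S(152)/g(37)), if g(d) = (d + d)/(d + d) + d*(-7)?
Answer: 3*I*√8466270/86 ≈ 101.5*I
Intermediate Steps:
g(d) = 1 - 7*d (g(d) = (2*d)/((2*d)) - 7*d = (2*d)*(1/(2*d)) - 7*d = 1 - 7*d)
√(-10302 + S(152)/g(37)) = √(-10302 + 99/(1 - 7*37)) = √(-10302 + 99/(1 - 259)) = √(-10302 + 99/(-258)) = √(-10302 + 99*(-1/258)) = √(-10302 - 33/86) = √(-886005/86) = 3*I*√8466270/86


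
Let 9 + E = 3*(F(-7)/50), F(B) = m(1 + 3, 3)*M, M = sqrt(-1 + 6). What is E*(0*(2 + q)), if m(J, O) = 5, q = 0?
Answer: 0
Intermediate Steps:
M = sqrt(5) ≈ 2.2361
F(B) = 5*sqrt(5)
E = -9 + 3*sqrt(5)/10 (E = -9 + 3*((5*sqrt(5))/50) = -9 + 3*((5*sqrt(5))*(1/50)) = -9 + 3*(sqrt(5)/10) = -9 + 3*sqrt(5)/10 ≈ -8.3292)
E*(0*(2 + q)) = (-9 + 3*sqrt(5)/10)*(0*(2 + 0)) = (-9 + 3*sqrt(5)/10)*(0*2) = (-9 + 3*sqrt(5)/10)*0 = 0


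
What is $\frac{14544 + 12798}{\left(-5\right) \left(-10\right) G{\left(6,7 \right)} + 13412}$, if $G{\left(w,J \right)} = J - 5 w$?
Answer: $\frac{13671}{6131} \approx 2.2298$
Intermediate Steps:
$\frac{14544 + 12798}{\left(-5\right) \left(-10\right) G{\left(6,7 \right)} + 13412} = \frac{14544 + 12798}{\left(-5\right) \left(-10\right) \left(7 - 30\right) + 13412} = \frac{27342}{50 \left(7 - 30\right) + 13412} = \frac{27342}{50 \left(-23\right) + 13412} = \frac{27342}{-1150 + 13412} = \frac{27342}{12262} = 27342 \cdot \frac{1}{12262} = \frac{13671}{6131}$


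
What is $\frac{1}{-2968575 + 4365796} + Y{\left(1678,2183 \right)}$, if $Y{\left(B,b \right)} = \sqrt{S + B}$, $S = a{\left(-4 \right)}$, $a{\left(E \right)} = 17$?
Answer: $\frac{1}{1397221} + \sqrt{1695} \approx 41.17$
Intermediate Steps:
$S = 17$
$Y{\left(B,b \right)} = \sqrt{17 + B}$
$\frac{1}{-2968575 + 4365796} + Y{\left(1678,2183 \right)} = \frac{1}{-2968575 + 4365796} + \sqrt{17 + 1678} = \frac{1}{1397221} + \sqrt{1695}$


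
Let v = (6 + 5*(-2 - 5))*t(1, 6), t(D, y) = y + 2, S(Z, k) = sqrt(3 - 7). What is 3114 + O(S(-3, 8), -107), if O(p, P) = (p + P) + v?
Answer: 2775 + 2*I ≈ 2775.0 + 2.0*I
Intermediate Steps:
S(Z, k) = 2*I (S(Z, k) = sqrt(-4) = 2*I)
t(D, y) = 2 + y
v = -232 (v = (6 + 5*(-2 - 5))*(2 + 6) = (6 + 5*(-7))*8 = (6 - 35)*8 = -29*8 = -232)
O(p, P) = -232 + P + p (O(p, P) = (p + P) - 232 = (P + p) - 232 = -232 + P + p)
3114 + O(S(-3, 8), -107) = 3114 + (-232 - 107 + 2*I) = 3114 + (-339 + 2*I) = 2775 + 2*I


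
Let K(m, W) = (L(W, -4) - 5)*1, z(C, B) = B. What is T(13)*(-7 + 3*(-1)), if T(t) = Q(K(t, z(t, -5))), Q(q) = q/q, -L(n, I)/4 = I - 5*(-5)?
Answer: -10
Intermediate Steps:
L(n, I) = -100 - 4*I (L(n, I) = -4*(I - 5*(-5)) = -4*(I + 25) = -4*(25 + I) = -100 - 4*I)
K(m, W) = -89 (K(m, W) = ((-100 - 4*(-4)) - 5)*1 = ((-100 + 16) - 5)*1 = (-84 - 5)*1 = -89*1 = -89)
Q(q) = 1
T(t) = 1
T(13)*(-7 + 3*(-1)) = 1*(-7 + 3*(-1)) = 1*(-7 - 3) = 1*(-10) = -10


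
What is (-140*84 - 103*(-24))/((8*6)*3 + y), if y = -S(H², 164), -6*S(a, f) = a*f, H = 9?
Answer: -516/131 ≈ -3.9389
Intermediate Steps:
S(a, f) = -a*f/6
y = 2214 (y = -(-1)*9²*164/6 = -(-1)*81*164/6 = -1*(-2214) = 2214)
(-140*84 - 103*(-24))/((8*6)*3 + y) = (-140*84 - 103*(-24))/((8*6)*3 + 2214) = (-11760 + 2472)/(48*3 + 2214) = -9288/(144 + 2214) = -9288/2358 = -9288*1/2358 = -516/131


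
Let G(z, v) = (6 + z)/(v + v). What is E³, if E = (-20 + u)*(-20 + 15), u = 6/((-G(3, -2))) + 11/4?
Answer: 669921875/1728 ≈ 3.8769e+5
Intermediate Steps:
G(z, v) = (6 + z)/(2*v) (G(z, v) = (6 + z)/((2*v)) = (6 + z)*(1/(2*v)) = (6 + z)/(2*v))
u = 65/12 (u = 6/((-(6 + 3)/(2*(-2)))) + 11/4 = 6/((-(-1)*9/(2*2))) + 11*(¼) = 6/((-1*(-9/4))) + 11/4 = 6/(9/4) + 11/4 = 6*(4/9) + 11/4 = 8/3 + 11/4 = 65/12 ≈ 5.4167)
E = 875/12 (E = (-20 + 65/12)*(-20 + 15) = -175/12*(-5) = 875/12 ≈ 72.917)
E³ = (875/12)³ = 669921875/1728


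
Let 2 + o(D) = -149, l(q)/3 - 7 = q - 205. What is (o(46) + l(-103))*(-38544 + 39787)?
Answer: -1310122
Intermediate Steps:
l(q) = -594 + 3*q (l(q) = 21 + 3*(q - 205) = 21 + 3*(-205 + q) = 21 + (-615 + 3*q) = -594 + 3*q)
o(D) = -151 (o(D) = -2 - 149 = -151)
(o(46) + l(-103))*(-38544 + 39787) = (-151 + (-594 + 3*(-103)))*(-38544 + 39787) = (-151 + (-594 - 309))*1243 = (-151 - 903)*1243 = -1054*1243 = -1310122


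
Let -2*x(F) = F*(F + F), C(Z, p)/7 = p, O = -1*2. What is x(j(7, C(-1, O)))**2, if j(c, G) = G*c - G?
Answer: 49787136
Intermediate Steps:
O = -2
C(Z, p) = 7*p
j(c, G) = -G + G*c
x(F) = -F**2 (x(F) = -F*(F + F)/2 = -F*2*F/2 = -F**2)
x(j(7, C(-1, O)))**2 = (-((7*(-2))*(-1 + 7))**2)**2 = (-(-14*6)**2)**2 = (-1*(-84)**2)**2 = (-1*7056)**2 = (-7056)**2 = 49787136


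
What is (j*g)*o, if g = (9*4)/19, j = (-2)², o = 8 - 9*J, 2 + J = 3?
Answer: -144/19 ≈ -7.5789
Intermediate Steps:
J = 1 (J = -2 + 3 = 1)
o = -1 (o = 8 - 9 = -1)
j = 4
g = 36/19 (g = 36*(1/19) = 36/19 ≈ 1.8947)
(j*g)*o = (4*(36/19))*(-1) = (144/19)*(-1) = -144/19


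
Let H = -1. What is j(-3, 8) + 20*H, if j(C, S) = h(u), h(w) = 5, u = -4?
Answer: -15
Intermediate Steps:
j(C, S) = 5
j(-3, 8) + 20*H = 5 + 20*(-1) = 5 - 20 = -15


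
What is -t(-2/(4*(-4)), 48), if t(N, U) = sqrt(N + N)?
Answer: -1/2 ≈ -0.50000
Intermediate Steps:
t(N, U) = sqrt(2)*sqrt(N) (t(N, U) = sqrt(2*N) = sqrt(2)*sqrt(N))
-t(-2/(4*(-4)), 48) = -sqrt(2)*sqrt(-2/(4*(-4))) = -sqrt(2)*sqrt(-2/(-16)) = -sqrt(2)*sqrt(-2*(-1/16)) = -sqrt(2)*sqrt(1/8) = -sqrt(2)*sqrt(2)/4 = -1*1/2 = -1/2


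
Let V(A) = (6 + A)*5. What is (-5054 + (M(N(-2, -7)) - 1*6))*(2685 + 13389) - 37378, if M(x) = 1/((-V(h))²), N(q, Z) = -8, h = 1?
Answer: -99680460976/1225 ≈ -8.1372e+7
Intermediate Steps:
V(A) = 30 + 5*A
M(x) = 1/1225 (M(x) = 1/((-(30 + 5*1))²) = 1/((-(30 + 5))²) = 1/((-1*35)²) = 1/((-35)²) = 1/1225)
(-5054 + (M(N(-2, -7)) - 1*6))*(2685 + 13389) - 37378 = (-5054 + (1/1225 - 1*6))*(2685 + 13389) - 37378 = (-5054 + (1/1225 - 6))*16074 - 37378 = (-5054 - 7349/1225)*16074 - 37378 = -6198499/1225*16074 - 37378 = -99634672926/1225 - 37378 = -99680460976/1225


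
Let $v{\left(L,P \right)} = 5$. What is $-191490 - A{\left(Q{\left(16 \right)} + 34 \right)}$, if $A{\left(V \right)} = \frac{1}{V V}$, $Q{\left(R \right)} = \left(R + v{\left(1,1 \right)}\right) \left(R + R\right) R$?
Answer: $- \frac{22277524556041}{116337796} \approx -1.9149 \cdot 10^{5}$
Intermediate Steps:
$Q{\left(R \right)} = 2 R^{2} \left(5 + R\right)$ ($Q{\left(R \right)} = \left(R + 5\right) \left(R + R\right) R = \left(5 + R\right) 2 R R = 2 R \left(5 + R\right) R = 2 R^{2} \left(5 + R\right)$)
$A{\left(V \right)} = \frac{1}{V^{2}}$
$-191490 - A{\left(Q{\left(16 \right)} + 34 \right)} = -191490 - \frac{1}{\left(2 \cdot 16^{2} \left(5 + 16\right) + 34\right)^{2}} = -191490 - \frac{1}{\left(2 \cdot 256 \cdot 21 + 34\right)^{2}} = -191490 - \frac{1}{\left(10752 + 34\right)^{2}} = -191490 - \frac{1}{116337796} = - \frac{22277524556041}{116337796}$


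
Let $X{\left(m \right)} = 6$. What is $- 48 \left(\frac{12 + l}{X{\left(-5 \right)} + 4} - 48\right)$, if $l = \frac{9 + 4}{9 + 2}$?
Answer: $\frac{24648}{11} \approx 2240.7$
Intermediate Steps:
$l = \frac{13}{11} \approx 1.1818$
$- 48 \left(\frac{12 + l}{X{\left(-5 \right)} + 4} - 48\right) = - 48 \left(\frac{12 + \frac{13}{11}}{6 + 4} - 48\right) = - 48 \left(\frac{145}{11 \cdot 10} - 48\right) = - 48 \left(\frac{145}{11} \cdot \frac{1}{10} - 48\right) = - 48 \left(\frac{29}{22} - 48\right) = \left(-48\right) \left(- \frac{1027}{22}\right) = \frac{24648}{11}$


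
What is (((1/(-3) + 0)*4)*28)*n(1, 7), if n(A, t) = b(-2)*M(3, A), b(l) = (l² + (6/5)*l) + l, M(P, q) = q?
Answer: 224/15 ≈ 14.933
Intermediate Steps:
b(l) = l² + 11*l/5 (b(l) = (l² + (6*(⅕))*l) + l = (l² + 6*l/5) + l = l² + 11*l/5)
n(A, t) = -2*A/5 (n(A, t) = ((⅕)*(-2)*(11 + 5*(-2)))*A = ((⅕)*(-2)*(11 - 10))*A = ((⅕)*(-2)*1)*A = -2*A/5)
(((1/(-3) + 0)*4)*28)*n(1, 7) = (((1/(-3) + 0)*4)*28)*(-⅖*1) = (((1*(-⅓) + 0)*4)*28)*(-⅖) = (((-⅓ + 0)*4)*28)*(-⅖) = (-⅓*4*28)*(-⅖) = -4/3*28*(-⅖) = -112/3*(-⅖) = 224/15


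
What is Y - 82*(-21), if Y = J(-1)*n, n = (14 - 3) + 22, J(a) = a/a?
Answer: 1755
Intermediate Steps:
J(a) = 1
n = 33 (n = 11 + 22 = 33)
Y = 33 (Y = 1*33 = 33)
Y - 82*(-21) = 33 - 82*(-21) = 33 + 1722 = 1755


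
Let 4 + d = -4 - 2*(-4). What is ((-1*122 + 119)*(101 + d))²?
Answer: 91809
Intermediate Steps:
d = 0 (d = -4 + (-4 - 2*(-4)) = -4 + (-4 + 8) = -4 + 4 = 0)
((-1*122 + 119)*(101 + d))² = ((-1*122 + 119)*(101 + 0))² = ((-122 + 119)*101)² = (-3*101)² = (-303)² = 91809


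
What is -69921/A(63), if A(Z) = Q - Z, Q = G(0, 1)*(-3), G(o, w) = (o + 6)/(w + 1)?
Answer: 7769/8 ≈ 971.13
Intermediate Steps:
G(o, w) = (6 + o)/(1 + w)
Q = -9 (Q = ((6 + 0)/(1 + 1))*(-3) = (6/2)*(-3) = ((½)*6)*(-3) = 3*(-3) = -9)
A(Z) = -9 - Z
-69921/A(63) = -69921/(-9 - 1*63) = -69921/(-9 - 63) = -69921/(-72) = -69921*(-1/72) = 7769/8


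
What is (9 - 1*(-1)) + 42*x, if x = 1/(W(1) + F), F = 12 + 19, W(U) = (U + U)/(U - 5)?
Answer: 694/61 ≈ 11.377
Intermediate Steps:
W(U) = 2*U/(-5 + U) (W(U) = (2*U)/(-5 + U) = 2*U/(-5 + U))
F = 31
x = 2/61 (x = 1/(2*1/(-5 + 1) + 31) = 1/(2*1/(-4) + 31) = 1/(2*1*(-¼) + 31) = 1/(-½ + 31) = 1/(61/2) = 2/61 ≈ 0.032787)
(9 - 1*(-1)) + 42*x = (9 - 1*(-1)) + 42*(2/61) = (9 + 1) + 84/61 = 10 + 84/61 = 694/61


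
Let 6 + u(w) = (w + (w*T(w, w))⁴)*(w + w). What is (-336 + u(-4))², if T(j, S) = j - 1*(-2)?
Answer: 1094154084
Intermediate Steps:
T(j, S) = 2 + j (T(j, S) = j + 2 = 2 + j)
u(w) = -6 + 2*w*(w + w⁴*(2 + w)⁴) (u(w) = -6 + (w + (w*(2 + w))⁴)*(w + w) = -6 + (w + w⁴*(2 + w)⁴)*(2*w) = -6 + 2*w*(w + w⁴*(2 + w)⁴))
(-336 + u(-4))² = (-336 + (-6 + 2*(-4)² + 2*(-4)⁵*(2 - 4)⁴))² = (-336 + (-6 + 2*16 + 2*(-1024)*(-2)⁴))² = (-336 + (-6 + 32 + 2*(-1024)*16))² = (-336 + (-6 + 32 - 32768))² = (-336 - 32742)² = (-33078)² = 1094154084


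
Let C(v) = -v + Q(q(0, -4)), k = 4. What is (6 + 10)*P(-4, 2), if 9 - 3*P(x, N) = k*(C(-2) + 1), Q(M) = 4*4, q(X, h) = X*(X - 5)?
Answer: -1072/3 ≈ -357.33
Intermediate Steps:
q(X, h) = X*(-5 + X)
Q(M) = 16
C(v) = 16 - v (C(v) = -v + 16 = 16 - v)
P(x, N) = -67/3 (P(x, N) = 3 - 4*((16 - 1*(-2)) + 1)/3 = 3 - 4*((16 + 2) + 1)/3 = 3 - 4*(18 + 1)/3 = 3 - 4*19/3 = 3 - ⅓*76 = 3 - 76/3 = -67/3)
(6 + 10)*P(-4, 2) = (6 + 10)*(-67/3) = 16*(-67/3) = -1072/3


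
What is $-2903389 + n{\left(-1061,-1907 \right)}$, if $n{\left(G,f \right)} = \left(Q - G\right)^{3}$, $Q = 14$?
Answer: $1239393486$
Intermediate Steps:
$n{\left(G,f \right)} = \left(14 - G\right)^{3}$
$-2903389 + n{\left(-1061,-1907 \right)} = -2903389 - \left(-14 - 1061\right)^{3} = -2903389 - \left(-1075\right)^{3} = -2903389 - -1242296875 = -2903389 + 1242296875 = 1239393486$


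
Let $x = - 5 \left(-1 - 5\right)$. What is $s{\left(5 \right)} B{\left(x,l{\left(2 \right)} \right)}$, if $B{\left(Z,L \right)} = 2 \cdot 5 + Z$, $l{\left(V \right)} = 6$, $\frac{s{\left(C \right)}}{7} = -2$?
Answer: $-560$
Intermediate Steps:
$s{\left(C \right)} = -14$ ($s{\left(C \right)} = 7 \left(-2\right) = -14$)
$x = 30$ ($x = \left(-5\right) \left(-6\right) = 30$)
$B{\left(Z,L \right)} = 10 + Z$
$s{\left(5 \right)} B{\left(x,l{\left(2 \right)} \right)} = - 14 \left(10 + 30\right) = \left(-14\right) 40 = -560$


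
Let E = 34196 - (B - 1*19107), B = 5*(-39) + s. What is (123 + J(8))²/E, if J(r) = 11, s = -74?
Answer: 4489/13393 ≈ 0.33518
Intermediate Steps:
B = -269 (B = 5*(-39) - 74 = -195 - 74 = -269)
E = 53572 (E = 34196 - (-269 - 1*19107) = 34196 - (-269 - 19107) = 34196 - 1*(-19376) = 34196 + 19376 = 53572)
(123 + J(8))²/E = (123 + 11)²/53572 = 134²*(1/53572) = 17956*(1/53572) = 4489/13393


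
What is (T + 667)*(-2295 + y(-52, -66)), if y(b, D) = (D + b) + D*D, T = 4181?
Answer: 9419664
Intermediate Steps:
y(b, D) = D + b + D**2 (y(b, D) = (D + b) + D**2 = D + b + D**2)
(T + 667)*(-2295 + y(-52, -66)) = (4181 + 667)*(-2295 + (-66 - 52 + (-66)**2)) = 4848*(-2295 + (-66 - 52 + 4356)) = 4848*(-2295 + 4238) = 4848*1943 = 9419664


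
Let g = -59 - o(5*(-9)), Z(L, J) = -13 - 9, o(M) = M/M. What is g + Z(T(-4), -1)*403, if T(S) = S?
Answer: -8926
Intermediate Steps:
o(M) = 1
Z(L, J) = -22
g = -60 (g = -59 - 1*1 = -59 - 1 = -60)
g + Z(T(-4), -1)*403 = -60 - 22*403 = -60 - 8866 = -8926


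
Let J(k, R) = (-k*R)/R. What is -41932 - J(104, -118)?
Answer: -41828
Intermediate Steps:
J(k, R) = -k (J(k, R) = (-R*k)/R = -k)
-41932 - J(104, -118) = -41932 - (-1)*104 = -41932 - 1*(-104) = -41932 + 104 = -41828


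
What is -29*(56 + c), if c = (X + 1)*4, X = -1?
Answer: -1624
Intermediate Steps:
c = 0 (c = (-1 + 1)*4 = 0*4 = 0)
-29*(56 + c) = -29*(56 + 0) = -29*56 = -1624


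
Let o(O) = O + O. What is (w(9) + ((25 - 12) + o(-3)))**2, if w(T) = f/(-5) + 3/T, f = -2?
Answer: 13456/225 ≈ 59.804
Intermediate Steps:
w(T) = 2/5 + 3/T (w(T) = -2/(-5) + 3/T = -2*(-1/5) + 3/T = 2/5 + 3/T)
o(O) = 2*O
(w(9) + ((25 - 12) + o(-3)))**2 = ((2/5 + 3/9) + ((25 - 12) + 2*(-3)))**2 = ((2/5 + 3*(1/9)) + (13 - 6))**2 = ((2/5 + 1/3) + 7)**2 = (11/15 + 7)**2 = (116/15)**2 = 13456/225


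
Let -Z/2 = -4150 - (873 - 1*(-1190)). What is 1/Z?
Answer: 1/12426 ≈ 8.0476e-5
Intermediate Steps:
Z = 12426 (Z = -2*(-4150 - (873 - 1*(-1190))) = -2*(-4150 - (873 + 1190)) = -2*(-4150 - 1*2063) = -2*(-4150 - 2063) = -2*(-6213) = 12426)
1/Z = 1/12426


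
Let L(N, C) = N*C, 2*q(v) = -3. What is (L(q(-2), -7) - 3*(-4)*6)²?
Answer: 27225/4 ≈ 6806.3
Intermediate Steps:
q(v) = -3/2 (q(v) = (½)*(-3) = -3/2)
L(N, C) = C*N
(L(q(-2), -7) - 3*(-4)*6)² = (-7*(-3/2) - 3*(-4)*6)² = (21/2 + 12*6)² = (21/2 + 72)² = (165/2)² = 27225/4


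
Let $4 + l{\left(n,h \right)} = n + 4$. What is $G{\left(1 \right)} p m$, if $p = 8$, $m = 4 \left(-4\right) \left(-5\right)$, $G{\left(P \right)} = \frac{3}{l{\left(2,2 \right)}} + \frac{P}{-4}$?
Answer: $800$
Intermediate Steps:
$l{\left(n,h \right)} = n$ ($l{\left(n,h \right)} = -4 + \left(n + 4\right) = -4 + \left(4 + n\right) = n$)
$G{\left(P \right)} = \frac{3}{2} - \frac{P}{4}$ ($G{\left(P \right)} = \frac{3}{2} + \frac{P}{-4} = 3 \cdot \frac{1}{2} + P \left(- \frac{1}{4}\right) = \frac{3}{2} - \frac{P}{4}$)
$m = 80$ ($m = \left(-16\right) \left(-5\right) = 80$)
$G{\left(1 \right)} p m = \left(\frac{3}{2} - \frac{1}{4}\right) 8 \cdot 80 = \frac{5}{4} \cdot 8 \cdot 80 = 10 \cdot 80 = 800$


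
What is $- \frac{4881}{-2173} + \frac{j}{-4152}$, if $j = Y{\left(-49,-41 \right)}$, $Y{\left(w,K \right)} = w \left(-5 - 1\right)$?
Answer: $\frac{3271175}{1503716} \approx 2.1754$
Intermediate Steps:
$Y{\left(w,K \right)} = - 6 w$ ($Y{\left(w,K \right)} = w \left(-6\right) = - 6 w$)
$j = 294$ ($j = \left(-6\right) \left(-49\right) = 294$)
$- \frac{4881}{-2173} + \frac{j}{-4152} = - \frac{4881}{-2173} + \frac{294}{-4152} = \left(-4881\right) \left(- \frac{1}{2173}\right) + 294 \left(- \frac{1}{4152}\right) = \frac{4881}{2173} - \frac{49}{692} = \frac{3271175}{1503716}$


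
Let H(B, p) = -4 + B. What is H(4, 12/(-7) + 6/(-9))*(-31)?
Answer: 0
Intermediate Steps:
H(4, 12/(-7) + 6/(-9))*(-31) = (-4 + 4)*(-31) = 0*(-31) = 0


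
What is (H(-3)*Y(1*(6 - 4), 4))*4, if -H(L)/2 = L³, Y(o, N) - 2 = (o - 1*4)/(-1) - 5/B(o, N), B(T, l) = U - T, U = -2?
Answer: 1134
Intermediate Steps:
B(T, l) = -2 - T
Y(o, N) = 6 - o - 5/(-2 - o) (Y(o, N) = 2 + ((o - 1*4)/(-1) - 5/(-2 - o)) = 2 + ((o - 4)*(-1) - 5/(-2 - o)) = 2 + ((-4 + o)*(-1) - 5/(-2 - o)) = 2 + ((4 - o) - 5/(-2 - o)) = 2 + (4 - o - 5/(-2 - o)) = 6 - o - 5/(-2 - o))
H(L) = -2*L³
(H(-3)*Y(1*(6 - 4), 4))*4 = ((-2*(-3)³)*((5 + (2 + 1*(6 - 4))*(6 - (6 - 4)))/(2 + 1*(6 - 4))))*4 = ((-2*(-27))*((5 + (2 + 1*2)*(6 - 2))/(2 + 1*2)))*4 = (54*((5 + (2 + 2)*(6 - 1*2))/(2 + 2)))*4 = (54*((5 + 4*(6 - 2))/4))*4 = (54*((5 + 4*4)/4))*4 = (54*((5 + 16)/4))*4 = (54*((¼)*21))*4 = (54*(21/4))*4 = (567/2)*4 = 1134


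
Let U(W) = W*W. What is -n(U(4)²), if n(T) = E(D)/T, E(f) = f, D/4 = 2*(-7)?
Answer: 7/32 ≈ 0.21875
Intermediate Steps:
D = -56 (D = 4*(2*(-7)) = 4*(-14) = -56)
U(W) = W²
n(T) = -56/T
-n(U(4)²) = -(-56)/((4²)²) = -(-56)/(16²) = -(-56)/256 = -1*(-7/32) = 7/32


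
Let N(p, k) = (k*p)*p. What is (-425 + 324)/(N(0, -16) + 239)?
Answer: -101/239 ≈ -0.42259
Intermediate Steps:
N(p, k) = k*p²
(-425 + 324)/(N(0, -16) + 239) = (-425 + 324)/(-16*0² + 239) = -101/(-16*0 + 239) = -101/(0 + 239) = -101/239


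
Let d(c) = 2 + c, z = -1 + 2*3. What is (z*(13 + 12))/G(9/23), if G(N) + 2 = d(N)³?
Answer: 1520875/142041 ≈ 10.707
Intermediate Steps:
z = 5 (z = -1 + 6 = 5)
G(N) = -2 + (2 + N)³
(z*(13 + 12))/G(9/23) = (5*(13 + 12))/(-2 + (2 + 9/23)³) = (5*25)/(-2 + (2 + 9*(1/23))³) = 125/(-2 + (2 + 9/23)³) = 125/(-2 + (55/23)³) = 125/(-2 + 166375/12167) = 125/(142041/12167) = 125*(12167/142041) = 1520875/142041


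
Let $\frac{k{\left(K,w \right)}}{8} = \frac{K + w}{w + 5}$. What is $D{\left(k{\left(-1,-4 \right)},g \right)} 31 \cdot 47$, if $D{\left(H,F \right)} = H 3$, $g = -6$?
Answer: $-174840$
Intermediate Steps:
$k{\left(K,w \right)} = \frac{8 \left(K + w\right)}{5 + w}$ ($k{\left(K,w \right)} = 8 \frac{K + w}{w + 5} = 8 \frac{K + w}{5 + w} = \frac{8 \left(K + w\right)}{5 + w}$)
$D{\left(H,F \right)} = 3 H$
$D{\left(k{\left(-1,-4 \right)},g \right)} 31 \cdot 47 = 3 \frac{8 \left(-1 - 4\right)}{5 - 4} \cdot 31 \cdot 47 = 3 \cdot 8 \cdot 1^{-1} \left(-5\right) 31 \cdot 47 = 3 \cdot 8 \cdot 1 \left(-5\right) 31 \cdot 47 = 3 \left(-40\right) 31 \cdot 47 = \left(-120\right) 31 \cdot 47 = \left(-3720\right) 47 = -174840$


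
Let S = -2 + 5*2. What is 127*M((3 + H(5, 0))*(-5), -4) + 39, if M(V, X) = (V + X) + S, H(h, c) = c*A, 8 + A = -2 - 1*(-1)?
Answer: -1358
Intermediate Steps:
A = -9 (A = -8 + (-2 - 1*(-1)) = -8 + (-2 + 1) = -8 - 1 = -9)
H(h, c) = -9*c (H(h, c) = c*(-9) = -9*c)
S = 8 (S = -2 + 10 = 8)
M(V, X) = 8 + V + X (M(V, X) = (V + X) + 8 = 8 + V + X)
127*M((3 + H(5, 0))*(-5), -4) + 39 = 127*(8 + (3 - 9*0)*(-5) - 4) + 39 = 127*(8 + (3 + 0)*(-5) - 4) + 39 = 127*(8 + 3*(-5) - 4) + 39 = 127*(8 - 15 - 4) + 39 = 127*(-11) + 39 = -1397 + 39 = -1358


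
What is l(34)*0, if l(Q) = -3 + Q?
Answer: 0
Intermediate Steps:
l(34)*0 = (-3 + 34)*0 = 31*0 = 0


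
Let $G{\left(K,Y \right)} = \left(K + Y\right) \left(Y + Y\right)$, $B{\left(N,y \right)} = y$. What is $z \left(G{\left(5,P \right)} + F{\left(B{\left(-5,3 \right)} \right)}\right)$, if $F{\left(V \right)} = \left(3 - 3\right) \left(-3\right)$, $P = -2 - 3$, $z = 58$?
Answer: $0$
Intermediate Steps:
$P = -5$
$F{\left(V \right)} = 0$ ($F{\left(V \right)} = 0 \left(-3\right) = 0$)
$G{\left(K,Y \right)} = 2 Y \left(K + Y\right)$ ($G{\left(K,Y \right)} = \left(K + Y\right) 2 Y = 2 Y \left(K + Y\right)$)
$z \left(G{\left(5,P \right)} + F{\left(B{\left(-5,3 \right)} \right)}\right) = 58 \left(2 \left(-5\right) \left(5 - 5\right) + 0\right) = 58 \left(2 \left(-5\right) 0 + 0\right) = 58 \left(0 + 0\right) = 58 \cdot 0 = 0$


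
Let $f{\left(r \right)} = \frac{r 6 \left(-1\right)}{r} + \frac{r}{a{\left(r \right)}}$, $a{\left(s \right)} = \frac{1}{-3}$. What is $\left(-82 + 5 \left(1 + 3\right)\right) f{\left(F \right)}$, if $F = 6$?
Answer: $1488$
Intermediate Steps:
$a{\left(s \right)} = - \frac{1}{3}$
$f{\left(r \right)} = -6 - 3 r$ ($f{\left(r \right)} = \frac{r 6 \left(-1\right)}{r} + \frac{r}{- \frac{1}{3}} = \frac{6 r \left(-1\right)}{r} + r \left(-3\right) = \frac{\left(-6\right) r}{r} - 3 r = -6 - 3 r$)
$\left(-82 + 5 \left(1 + 3\right)\right) f{\left(F \right)} = \left(-82 + 5 \left(1 + 3\right)\right) \left(-6 - 18\right) = \left(-82 + 5 \cdot 4\right) \left(-6 - 18\right) = \left(-82 + 20\right) \left(-24\right) = \left(-62\right) \left(-24\right) = 1488$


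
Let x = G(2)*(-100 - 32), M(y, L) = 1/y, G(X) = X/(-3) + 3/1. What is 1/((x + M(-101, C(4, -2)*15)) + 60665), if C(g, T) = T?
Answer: 101/6096056 ≈ 1.6568e-5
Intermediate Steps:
G(X) = 3 - X/3 (G(X) = X*(-⅓) + 3*1 = -X/3 + 3 = 3 - X/3)
x = -308 (x = (3 - ⅓*2)*(-100 - 32) = (3 - ⅔)*(-132) = (7/3)*(-132) = -308)
1/((x + M(-101, C(4, -2)*15)) + 60665) = 1/((-308 + 1/(-101)) + 60665) = 1/((-308 - 1/101) + 60665) = 1/(-31109/101 + 60665) = 1/(6096056/101) = 101/6096056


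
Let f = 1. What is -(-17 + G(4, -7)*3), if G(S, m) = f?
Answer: 14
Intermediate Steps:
G(S, m) = 1
-(-17 + G(4, -7)*3) = -(-17 + 1*3) = -(-17 + 3) = -1*(-14) = 14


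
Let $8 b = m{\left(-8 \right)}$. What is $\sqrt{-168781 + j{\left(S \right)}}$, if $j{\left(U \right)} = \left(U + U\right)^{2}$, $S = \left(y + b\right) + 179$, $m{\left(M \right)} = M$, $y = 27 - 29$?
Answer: $i \sqrt{44877} \approx 211.84 i$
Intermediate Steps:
$y = -2$ ($y = 27 - 29 = -2$)
$b = -1$ ($b = \frac{1}{8} \left(-8\right) = -1$)
$S = 176$ ($S = \left(-2 - 1\right) + 179 = -3 + 179 = 176$)
$j{\left(U \right)} = 4 U^{2}$ ($j{\left(U \right)} = \left(2 U\right)^{2} = 4 U^{2}$)
$\sqrt{-168781 + j{\left(S \right)}} = \sqrt{-168781 + 4 \cdot 176^{2}} = \sqrt{-168781 + 4 \cdot 30976} = \sqrt{-168781 + 123904} = \sqrt{-44877} = i \sqrt{44877}$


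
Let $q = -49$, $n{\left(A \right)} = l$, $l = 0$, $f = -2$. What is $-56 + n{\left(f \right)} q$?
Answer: $-56$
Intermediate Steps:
$n{\left(A \right)} = 0$
$-56 + n{\left(f \right)} q = -56 + 0 \left(-49\right) = -56 + 0 = -56$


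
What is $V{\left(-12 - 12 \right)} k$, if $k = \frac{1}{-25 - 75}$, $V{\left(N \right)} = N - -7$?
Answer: $\frac{17}{100} \approx 0.17$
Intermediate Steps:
$V{\left(N \right)} = 7 + N$ ($V{\left(N \right)} = N + 7 = 7 + N$)
$k = - \frac{1}{100}$ ($k = \frac{1}{-25 - 75} = \frac{1}{-100} = - \frac{1}{100} \approx -0.01$)
$V{\left(-12 - 12 \right)} k = \left(7 - 24\right) \left(- \frac{1}{100}\right) = \left(-17\right) \left(- \frac{1}{100}\right) = \frac{17}{100}$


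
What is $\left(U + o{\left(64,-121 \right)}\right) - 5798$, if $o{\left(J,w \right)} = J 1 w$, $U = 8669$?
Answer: $-4873$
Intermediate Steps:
$o{\left(J,w \right)} = J w$
$\left(U + o{\left(64,-121 \right)}\right) - 5798 = \left(8669 + 64 \left(-121\right)\right) - 5798 = \left(8669 - 7744\right) - 5798 = 925 - 5798 = -4873$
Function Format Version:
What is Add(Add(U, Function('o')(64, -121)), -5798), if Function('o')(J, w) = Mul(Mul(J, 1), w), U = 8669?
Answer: -4873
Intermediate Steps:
Function('o')(J, w) = Mul(J, w)
Add(Add(U, Function('o')(64, -121)), -5798) = Add(Add(8669, Mul(64, -121)), -5798) = Add(Add(8669, -7744), -5798) = Add(925, -5798) = -4873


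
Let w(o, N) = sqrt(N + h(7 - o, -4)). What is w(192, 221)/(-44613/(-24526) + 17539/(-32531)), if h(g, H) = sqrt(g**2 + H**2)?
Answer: 797855306*sqrt(221 + sqrt(34241))/1021143989 ≈ 15.744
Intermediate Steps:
h(g, H) = sqrt(H**2 + g**2)
w(o, N) = sqrt(N + sqrt(16 + (7 - o)**2)) (w(o, N) = sqrt(N + sqrt((-4)**2 + (7 - o)**2)) = sqrt(N + sqrt(16 + (7 - o)**2)))
w(192, 221)/(-44613/(-24526) + 17539/(-32531)) = sqrt(221 + sqrt(16 + (-7 + 192)**2))/(-44613/(-24526) + 17539/(-32531)) = sqrt(221 + sqrt(16 + 185**2))/(-44613*(-1/24526) + 17539*(-1/32531)) = sqrt(221 + sqrt(16 + 34225))/(44613/24526 - 17539/32531) = sqrt(221 + sqrt(34241))/(1021143989/797855306) = sqrt(221 + sqrt(34241))*(797855306/1021143989) = 797855306*sqrt(221 + sqrt(34241))/1021143989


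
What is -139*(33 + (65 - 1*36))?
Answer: -8618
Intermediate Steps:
-139*(33 + (65 - 1*36)) = -139*(33 + (65 - 36)) = -139*(33 + 29) = -139*62 = -8618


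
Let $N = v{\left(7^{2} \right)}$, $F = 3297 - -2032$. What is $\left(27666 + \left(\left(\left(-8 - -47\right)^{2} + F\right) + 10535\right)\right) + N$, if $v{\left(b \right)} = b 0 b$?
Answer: $45051$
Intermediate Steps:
$F = 5329$ ($F = 3297 + 2032 = 5329$)
$v{\left(b \right)} = 0$ ($v{\left(b \right)} = 0 b = 0$)
$N = 0$
$\left(27666 + \left(\left(\left(-8 - -47\right)^{2} + F\right) + 10535\right)\right) + N = \left(27666 + \left(\left(\left(-8 - -47\right)^{2} + 5329\right) + 10535\right)\right) + 0 = \left(27666 + \left(\left(\left(-8 + 47\right)^{2} + 5329\right) + 10535\right)\right) + 0 = \left(27666 + \left(\left(39^{2} + 5329\right) + 10535\right)\right) + 0 = \left(27666 + \left(\left(1521 + 5329\right) + 10535\right)\right) + 0 = \left(27666 + \left(6850 + 10535\right)\right) + 0 = \left(27666 + 17385\right) + 0 = 45051 + 0 = 45051$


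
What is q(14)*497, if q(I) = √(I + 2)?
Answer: 1988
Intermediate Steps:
q(I) = √(2 + I)
q(14)*497 = √(2 + 14)*497 = √16*497 = 4*497 = 1988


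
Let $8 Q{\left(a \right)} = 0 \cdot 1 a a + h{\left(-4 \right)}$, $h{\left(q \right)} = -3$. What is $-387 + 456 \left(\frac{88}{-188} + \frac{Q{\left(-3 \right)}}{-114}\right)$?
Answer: $- \frac{56301}{94} \approx -598.95$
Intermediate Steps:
$Q{\left(a \right)} = - \frac{3}{8}$ ($Q{\left(a \right)} = \frac{0 \cdot 1 a a - 3}{8} = \frac{0 a a - 3}{8} = \frac{0 a - 3}{8} = \frac{0 - 3}{8} = \frac{1}{8} \left(-3\right) = - \frac{3}{8}$)
$-387 + 456 \left(\frac{88}{-188} + \frac{Q{\left(-3 \right)}}{-114}\right) = -387 + 456 \left(\frac{88}{-188} - \frac{3}{8 \left(-114\right)}\right) = -387 + 456 \left(88 \left(- \frac{1}{188}\right) - - \frac{1}{304}\right) = -387 + 456 \left(- \frac{22}{47} + \frac{1}{304}\right) = -387 + 456 \left(- \frac{6641}{14288}\right) = -387 - \frac{19923}{94} = - \frac{56301}{94}$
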